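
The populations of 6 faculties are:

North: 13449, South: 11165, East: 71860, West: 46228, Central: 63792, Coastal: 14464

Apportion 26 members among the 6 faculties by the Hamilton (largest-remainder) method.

Standard divisor: 220958 ÷ 26 ≈ 8498.385.
Standard quotas: North 1.5825, South 1.3138, East 8.4557, West 5.4396, Central 7.5064, Coastal 1.7020.
Lower quotas: North 1, South 1, East 8, West 5, Central 7, Coastal 1 (sum 23, leaving 3 seats).
Remainders in descending order: Coastal 0.7020, North 0.5825, Central 0.5064, East 0.4557, West 0.4396, South 0.3138.
Largest remainders: Coastal, North, Central receive the extra seats.

North: 2; South: 1; East: 8; West: 5; Central: 8; Coastal: 2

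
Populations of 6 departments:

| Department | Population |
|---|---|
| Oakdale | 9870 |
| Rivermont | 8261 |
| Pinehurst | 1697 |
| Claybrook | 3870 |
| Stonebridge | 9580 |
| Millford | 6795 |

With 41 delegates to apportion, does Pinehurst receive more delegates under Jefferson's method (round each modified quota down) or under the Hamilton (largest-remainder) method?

Jefferson: Oakdale 10, Rivermont 9, Pinehurst 1, Claybrook 4, Stonebridge 10, Millford 7.
Hamilton: Oakdale 10, Rivermont 8, Pinehurst 2, Claybrook 4, Stonebridge 10, Millford 7.
Pinehurst gets 1 under Jefferson and 2 under Hamilton.

Hamilton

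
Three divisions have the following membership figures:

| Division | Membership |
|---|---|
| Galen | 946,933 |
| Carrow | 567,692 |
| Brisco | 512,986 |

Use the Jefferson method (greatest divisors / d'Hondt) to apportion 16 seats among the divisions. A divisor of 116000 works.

With modified divisor 116000: modified quotas Galen 8.163, Carrow 4.894, Brisco 4.422.
Rounding down: Galen 8, Carrow 4, Brisco 4 (total 16).

Galen: 8; Carrow: 4; Brisco: 4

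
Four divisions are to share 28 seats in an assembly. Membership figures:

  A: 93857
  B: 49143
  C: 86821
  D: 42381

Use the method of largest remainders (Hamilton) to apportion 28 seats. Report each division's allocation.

A=10; B=5; C=9; D=4

Total 272202; standard divisor 272202/28 ≈ 9721.5.
Standard quotas: A 9.6546, B 5.0551, C 8.9308, D 4.3595.
Lower quotas: A 9, B 5, C 8, D 4 (sum 26, leaving 2 seats).
Remainders in descending order: C 0.9308, A 0.6546, D 0.3595, B 0.0551.
The surplus seats go to C, A.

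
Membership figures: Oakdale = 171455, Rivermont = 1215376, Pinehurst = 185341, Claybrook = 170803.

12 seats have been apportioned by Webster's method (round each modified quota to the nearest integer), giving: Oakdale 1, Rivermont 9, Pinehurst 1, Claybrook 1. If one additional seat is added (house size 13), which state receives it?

Rivermont

Priority for the next seat is population ÷ (current seats + 0.5).
Priorities: Oakdale 114303.333, Rivermont 127934.316, Pinehurst 123560.667, Claybrook 113868.667.
Highest priority: Rivermont.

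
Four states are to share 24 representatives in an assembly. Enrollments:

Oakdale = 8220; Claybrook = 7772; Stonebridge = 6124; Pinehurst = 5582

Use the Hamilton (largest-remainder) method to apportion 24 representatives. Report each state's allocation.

Standard divisor: 27698 ÷ 24 ≈ 1154.083.
Standard quotas: Oakdale 7.1225, Claybrook 6.7343, Stonebridge 5.3064, Pinehurst 4.8367.
Lower quotas: Oakdale 7, Claybrook 6, Stonebridge 5, Pinehurst 4 (sum 22, leaving 2 seats).
Remainders in descending order: Pinehurst 0.8367, Claybrook 0.7343, Stonebridge 0.3064, Oakdale 0.1225.
Largest remainders: Pinehurst, Claybrook receive the extra seats.

Oakdale 7; Claybrook 7; Stonebridge 5; Pinehurst 5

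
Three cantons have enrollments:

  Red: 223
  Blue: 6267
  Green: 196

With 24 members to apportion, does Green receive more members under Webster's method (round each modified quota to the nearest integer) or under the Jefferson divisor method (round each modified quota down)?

Webster

Webster: Red 1, Blue 22, Green 1.
Jefferson: Red 0, Blue 24, Green 0.
Green gets 1 under Webster and 0 under Jefferson.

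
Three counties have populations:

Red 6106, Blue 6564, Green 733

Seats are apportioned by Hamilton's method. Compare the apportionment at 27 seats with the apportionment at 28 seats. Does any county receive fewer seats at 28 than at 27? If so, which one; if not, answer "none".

Green

At 27 seats: Red 12, Blue 13, Green 2.
At 28 seats: Red 13, Blue 14, Green 1.
Green drops from 2 to 1.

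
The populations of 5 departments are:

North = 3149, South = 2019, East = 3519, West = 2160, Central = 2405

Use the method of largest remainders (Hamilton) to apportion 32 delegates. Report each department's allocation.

North=8; South=5; East=8; West=5; Central=6

Standard divisor: 13252 ÷ 32 ≈ 414.125.
Standard quotas: North 7.604, South 4.875, East 8.497, West 5.216, Central 5.807.
Lower quotas: North 7, South 4, East 8, West 5, Central 5 (sum 29, leaving 3 seats).
Remainders in descending order: South 0.875, Central 0.807, North 0.604, East 0.497, West 0.216.
Largest remainders: South, Central, North receive the extra seats.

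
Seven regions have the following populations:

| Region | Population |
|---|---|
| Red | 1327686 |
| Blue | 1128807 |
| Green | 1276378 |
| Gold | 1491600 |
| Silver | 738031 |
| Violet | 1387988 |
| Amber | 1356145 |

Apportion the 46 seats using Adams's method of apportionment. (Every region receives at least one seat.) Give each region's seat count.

Red 7, Blue 6, Green 7, Gold 8, Silver 4, Violet 7, Amber 7

Standard divisor 8706635/46 ≈ 189274.674; standard quotas: Red 7.015, Blue 5.964, Green 6.744, Gold 7.881, Silver 3.899, Violet 7.333, Amber 7.165.
Rounding up gives 8, 6, 7, 8, 4, 8, 8 = 49 seats, so the divisor must be adjusted.
With modified divisor 205500: modified quotas Red 6.461, Blue 5.493, Green 6.211, Gold 7.258, Silver 3.591, Violet 6.754, Amber 6.599.
Rounding up: Red 7, Blue 6, Green 7, Gold 8, Silver 4, Violet 7, Amber 7 (total 46).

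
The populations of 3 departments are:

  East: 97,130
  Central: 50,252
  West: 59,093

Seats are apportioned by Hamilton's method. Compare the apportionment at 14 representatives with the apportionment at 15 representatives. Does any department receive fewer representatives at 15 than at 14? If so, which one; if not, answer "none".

none

At 14 seats: East 7, Central 3, West 4.
At 15 seats: East 7, Central 4, West 4.
No department's allocation decreased.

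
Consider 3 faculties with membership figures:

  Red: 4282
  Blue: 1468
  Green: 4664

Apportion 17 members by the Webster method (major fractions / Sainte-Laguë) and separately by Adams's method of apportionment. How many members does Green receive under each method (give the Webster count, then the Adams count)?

Webster: Red 7, Blue 2, Green 8.
Adams: Red 7, Blue 3, Green 7.
Green gets 8 under Webster and 7 under Adams.

8 and 7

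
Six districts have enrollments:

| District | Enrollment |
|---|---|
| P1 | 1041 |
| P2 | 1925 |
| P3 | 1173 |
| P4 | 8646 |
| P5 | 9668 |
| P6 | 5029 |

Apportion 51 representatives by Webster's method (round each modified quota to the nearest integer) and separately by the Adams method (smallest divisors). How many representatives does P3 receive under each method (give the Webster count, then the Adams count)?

2 and 3

Webster: P1 2, P2 4, P3 2, P4 16, P5 18, P6 9.
Adams: P1 2, P2 4, P3 3, P4 16, P5 17, P6 9.
P3 gets 2 under Webster and 3 under Adams.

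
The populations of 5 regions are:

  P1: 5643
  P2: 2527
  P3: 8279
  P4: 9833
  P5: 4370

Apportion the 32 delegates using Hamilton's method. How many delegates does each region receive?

The standard divisor is 30652/32 ≈ 957.875.
Standard quotas: P1 5.8912, P2 2.6381, P3 8.6431, P4 10.2654, P5 4.5622.
Lower quotas: P1 5, P2 2, P3 8, P4 10, P5 4 (sum 29, leaving 3 seats).
Remainders in descending order: P1 0.8912, P3 0.6431, P2 0.6381, P5 0.5622, P4 0.2654.
Largest remainders: P1, P3, P2 receive the extra seats.

P1 6, P2 3, P3 9, P4 10, P5 4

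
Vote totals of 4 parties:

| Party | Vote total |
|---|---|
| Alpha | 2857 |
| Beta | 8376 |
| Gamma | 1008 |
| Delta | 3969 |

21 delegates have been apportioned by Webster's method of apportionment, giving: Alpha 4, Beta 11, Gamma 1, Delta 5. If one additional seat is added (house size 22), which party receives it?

Priority for the next seat is population ÷ (current seats + 0.5).
Priorities: Alpha 634.889, Beta 728.348, Gamma 672.000, Delta 721.636.
Highest priority: Beta.

Beta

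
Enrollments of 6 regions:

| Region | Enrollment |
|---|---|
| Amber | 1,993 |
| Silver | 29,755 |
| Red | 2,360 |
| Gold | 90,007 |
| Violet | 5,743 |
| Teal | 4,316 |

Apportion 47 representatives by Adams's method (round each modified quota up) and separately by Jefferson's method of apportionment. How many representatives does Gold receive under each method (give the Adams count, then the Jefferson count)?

Adams: Amber 1, Silver 10, Red 1, Gold 31, Violet 2, Teal 2.
Jefferson: Amber 0, Silver 11, Red 0, Gold 33, Violet 2, Teal 1.
Gold gets 31 under Adams and 33 under Jefferson.

31 and 33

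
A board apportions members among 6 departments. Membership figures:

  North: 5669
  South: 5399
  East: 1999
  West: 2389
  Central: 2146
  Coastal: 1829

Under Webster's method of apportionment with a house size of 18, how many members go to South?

5

Standard divisor 19431/18 ≈ 1079.5; standard quotas: North 5.252, South 5.001, East 1.852, West 2.213, Central 1.988, Coastal 1.694.
Rounding to the nearest integer gives North 5, South 5, East 2, West 2, Central 2, Coastal 2 — total 18, matching the house size, so no adjustment is needed.
South receives 5.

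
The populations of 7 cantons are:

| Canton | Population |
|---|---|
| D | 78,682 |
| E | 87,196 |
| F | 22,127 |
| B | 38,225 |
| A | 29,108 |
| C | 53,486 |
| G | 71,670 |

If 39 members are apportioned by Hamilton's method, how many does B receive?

Standard divisor: 380494 ÷ 39 ≈ 9756.256.
Standard quotas: D 8.0648, E 8.9374, F 2.2680, B 3.9180, A 2.9835, C 5.4822, G 7.3461.
Lower quotas: D 8, E 8, F 2, B 3, A 2, C 5, G 7 (sum 35, leaving 4 seats).
Remainders in descending order: A 0.9835, E 0.9374, B 0.9180, C 0.4822, G 0.3461, F 0.2680, D 0.0648.
Largest remainders: A, E, B, C receive the extra seats.
B receives 4.

4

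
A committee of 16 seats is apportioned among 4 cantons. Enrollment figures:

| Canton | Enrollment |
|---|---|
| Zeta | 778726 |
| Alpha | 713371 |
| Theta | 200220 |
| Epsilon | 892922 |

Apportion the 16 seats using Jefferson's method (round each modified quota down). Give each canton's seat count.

Standard divisor 2585239/16 ≈ 161577.438; standard quotas: Zeta 4.820, Alpha 4.415, Theta 1.239, Epsilon 5.526.
Rounding down gives 4, 4, 1, 5 = 14 seats, so the divisor must be adjusted.
With modified divisor 145700: modified quotas Zeta 5.345, Alpha 4.896, Theta 1.374, Epsilon 6.128.
Rounding down: Zeta 5, Alpha 4, Theta 1, Epsilon 6 (total 16).

Zeta=5, Alpha=4, Theta=1, Epsilon=6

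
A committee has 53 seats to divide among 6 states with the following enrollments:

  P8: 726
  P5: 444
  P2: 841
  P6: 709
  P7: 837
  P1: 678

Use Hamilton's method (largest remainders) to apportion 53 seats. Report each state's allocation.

The standard divisor is 4235/53 ≈ 79.906.
Standard quotas: P8 9.086, P5 5.557, P2 10.525, P6 8.873, P7 10.475, P1 8.485.
Lower quotas: P8 9, P5 5, P2 10, P6 8, P7 10, P1 8 (sum 50, leaving 3 seats).
Remainders in descending order: P6 0.873, P5 0.557, P2 0.525, P1 0.485, P7 0.475, P8 0.086.
Largest remainders: P6, P5, P2 receive the extra seats.

P8 9, P5 6, P2 11, P6 9, P7 10, P1 8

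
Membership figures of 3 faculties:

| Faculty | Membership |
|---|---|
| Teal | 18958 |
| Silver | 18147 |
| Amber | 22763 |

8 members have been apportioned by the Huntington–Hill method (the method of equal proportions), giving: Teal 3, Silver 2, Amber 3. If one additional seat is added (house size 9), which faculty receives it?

Silver

Priority for the next seat is population ÷ (√(s·(s+1))).
Priorities: Teal 5472.703, Silver 7408.482, Amber 6571.112.
Highest priority: Silver.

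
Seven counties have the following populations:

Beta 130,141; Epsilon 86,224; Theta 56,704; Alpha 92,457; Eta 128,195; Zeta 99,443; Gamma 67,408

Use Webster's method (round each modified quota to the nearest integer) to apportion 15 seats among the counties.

Beta 3; Epsilon 2; Theta 1; Alpha 2; Eta 3; Zeta 2; Gamma 2

Standard divisor 660572/15 ≈ 44038.133; standard quotas: Beta 2.955, Epsilon 1.958, Theta 1.288, Alpha 2.099, Eta 2.911, Zeta 2.258, Gamma 1.531.
Rounding to the nearest integer gives Beta 3, Epsilon 2, Theta 1, Alpha 2, Eta 3, Zeta 2, Gamma 2 — total 15, matching the house size, so no adjustment is needed.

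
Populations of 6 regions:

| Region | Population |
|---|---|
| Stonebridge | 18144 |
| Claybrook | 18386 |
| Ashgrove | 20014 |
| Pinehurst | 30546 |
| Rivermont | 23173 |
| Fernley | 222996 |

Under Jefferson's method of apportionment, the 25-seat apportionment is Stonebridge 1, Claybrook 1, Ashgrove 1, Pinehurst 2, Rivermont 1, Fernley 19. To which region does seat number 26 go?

Rivermont

Priority for the next seat is population ÷ (current seats + 1).
Priorities: Stonebridge 9072.000, Claybrook 9193.000, Ashgrove 10007.000, Pinehurst 10182.000, Rivermont 11586.500, Fernley 11149.800.
Highest priority: Rivermont.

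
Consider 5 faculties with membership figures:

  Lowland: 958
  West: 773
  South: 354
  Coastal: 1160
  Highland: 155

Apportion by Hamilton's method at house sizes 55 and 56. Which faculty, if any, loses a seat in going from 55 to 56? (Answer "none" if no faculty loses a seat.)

Highland

At 55 seats: Lowland 15, West 12, South 6, Coastal 19, Highland 3.
At 56 seats: Lowland 16, West 13, South 6, Coastal 19, Highland 2.
Highland drops from 3 to 2.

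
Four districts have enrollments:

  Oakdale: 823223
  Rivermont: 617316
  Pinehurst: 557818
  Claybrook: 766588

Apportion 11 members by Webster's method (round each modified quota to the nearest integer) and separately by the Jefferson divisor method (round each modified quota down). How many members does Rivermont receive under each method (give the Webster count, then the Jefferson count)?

3 and 2

Webster: Oakdale 3, Rivermont 3, Pinehurst 2, Claybrook 3.
Jefferson: Oakdale 4, Rivermont 2, Pinehurst 2, Claybrook 3.
Rivermont gets 3 under Webster and 2 under Jefferson.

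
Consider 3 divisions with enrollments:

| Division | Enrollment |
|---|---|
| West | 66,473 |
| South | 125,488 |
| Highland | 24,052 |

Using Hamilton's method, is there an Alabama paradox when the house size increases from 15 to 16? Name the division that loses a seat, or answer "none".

At 15 seats: West 4, South 9, Highland 2.
At 16 seats: West 5, South 9, Highland 2.
No division's allocation decreased.

none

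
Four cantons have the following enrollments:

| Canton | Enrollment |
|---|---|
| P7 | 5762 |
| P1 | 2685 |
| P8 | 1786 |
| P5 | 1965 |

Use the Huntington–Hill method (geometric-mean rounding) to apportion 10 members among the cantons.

P7 5; P1 2; P8 1; P5 2

With divisor 1276: modified quotas P7 4.516, P1 2.104, P8 1.400, P5 1.540.
Geometric-mean thresholds: P7 √(4·5)=4.472, P1 √(2·3)=2.449, P8 √(1·2)=1.414, P5 √(1·2)=1.414.
Each quota rounded against its threshold gives P7 5, P1 2, P8 1, P5 2 (total 10).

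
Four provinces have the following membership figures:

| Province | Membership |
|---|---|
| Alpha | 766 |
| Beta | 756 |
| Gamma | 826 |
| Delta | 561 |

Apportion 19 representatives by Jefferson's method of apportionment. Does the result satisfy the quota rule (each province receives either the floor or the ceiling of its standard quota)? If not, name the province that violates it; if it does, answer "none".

none

Standard quotas: Alpha 5.003, Beta 4.938, Gamma 5.395, Delta 3.664.
Jefferson allocation: Alpha 5, Beta 5, Gamma 5, Delta 4.
Every allocation lies between the lower and upper quota.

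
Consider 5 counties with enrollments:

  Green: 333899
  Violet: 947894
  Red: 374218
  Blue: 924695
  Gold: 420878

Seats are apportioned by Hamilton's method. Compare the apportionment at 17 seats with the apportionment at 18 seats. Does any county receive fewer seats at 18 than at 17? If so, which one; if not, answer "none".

At 17 seats: Green 2, Violet 5, Red 2, Blue 5, Gold 3.
At 18 seats: Green 2, Violet 6, Red 2, Blue 6, Gold 2.
Gold drops from 3 to 2.

Gold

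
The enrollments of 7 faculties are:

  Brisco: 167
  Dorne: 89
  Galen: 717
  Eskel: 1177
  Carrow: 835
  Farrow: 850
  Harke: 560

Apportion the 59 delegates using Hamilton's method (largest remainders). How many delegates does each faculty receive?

Brisco 2, Dorne 1, Galen 10, Eskel 16, Carrow 11, Farrow 11, Harke 8

Standard divisor: 4395 ÷ 59 ≈ 74.492.
Standard quotas: Brisco 2.242, Dorne 1.195, Galen 9.625, Eskel 15.800, Carrow 11.209, Farrow 11.411, Harke 7.518.
Lower quotas: Brisco 2, Dorne 1, Galen 9, Eskel 15, Carrow 11, Farrow 11, Harke 7 (sum 56, leaving 3 seats).
Remainders in descending order: Eskel 0.800, Galen 0.625, Harke 0.518, Farrow 0.411, Brisco 0.242, Carrow 0.209, Dorne 0.195.
Largest remainders: Eskel, Galen, Harke receive the extra seats.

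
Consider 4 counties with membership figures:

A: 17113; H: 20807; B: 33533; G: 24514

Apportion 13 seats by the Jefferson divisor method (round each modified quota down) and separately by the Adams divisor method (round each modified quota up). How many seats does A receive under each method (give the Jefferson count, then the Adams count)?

2 and 3

Jefferson: A 2, H 3, B 5, G 3.
Adams: A 3, H 3, B 4, G 3.
A gets 2 under Jefferson and 3 under Adams.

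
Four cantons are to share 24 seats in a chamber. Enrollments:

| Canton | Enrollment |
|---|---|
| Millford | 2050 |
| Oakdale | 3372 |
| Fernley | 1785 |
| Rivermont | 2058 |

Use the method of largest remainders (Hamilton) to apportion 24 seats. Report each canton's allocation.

Millford=5; Oakdale=9; Fernley=5; Rivermont=5

The standard divisor is 9265/24 ≈ 386.042.
Standard quotas: Millford 5.310, Oakdale 8.735, Fernley 4.624, Rivermont 5.331.
Lower quotas: Millford 5, Oakdale 8, Fernley 4, Rivermont 5 (sum 22, leaving 2 seats).
Remainders in descending order: Oakdale 0.735, Fernley 0.624, Rivermont 0.331, Millford 0.310.
Largest remainders: Oakdale, Fernley receive the extra seats.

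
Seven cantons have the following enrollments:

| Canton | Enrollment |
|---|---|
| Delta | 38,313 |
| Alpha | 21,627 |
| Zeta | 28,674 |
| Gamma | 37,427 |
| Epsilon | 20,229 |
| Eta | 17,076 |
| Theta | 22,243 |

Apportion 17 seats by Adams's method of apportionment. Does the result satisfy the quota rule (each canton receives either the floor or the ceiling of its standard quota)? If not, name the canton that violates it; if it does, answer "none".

Standard quotas: Delta 3.509, Alpha 1.981, Zeta 2.627, Gamma 3.428, Epsilon 1.853, Eta 1.564, Theta 2.037.
Adams allocation: Delta 3, Alpha 2, Zeta 3, Gamma 3, Epsilon 2, Eta 2, Theta 2.
Every allocation lies between the lower and upper quota.

none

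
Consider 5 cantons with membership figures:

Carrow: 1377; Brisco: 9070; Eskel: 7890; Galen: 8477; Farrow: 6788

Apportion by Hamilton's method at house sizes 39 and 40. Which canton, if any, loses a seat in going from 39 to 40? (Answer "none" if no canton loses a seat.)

At 39 seats: Carrow 2, Brisco 10, Eskel 9, Galen 10, Farrow 8.
At 40 seats: Carrow 2, Brisco 11, Eskel 9, Galen 10, Farrow 8.
No canton's allocation decreased.

none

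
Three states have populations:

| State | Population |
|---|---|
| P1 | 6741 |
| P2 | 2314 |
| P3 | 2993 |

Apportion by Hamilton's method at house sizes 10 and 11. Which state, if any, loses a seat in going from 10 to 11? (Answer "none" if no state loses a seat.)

none

At 10 seats: P1 6, P2 2, P3 2.
At 11 seats: P1 6, P2 2, P3 3.
No state's allocation decreased.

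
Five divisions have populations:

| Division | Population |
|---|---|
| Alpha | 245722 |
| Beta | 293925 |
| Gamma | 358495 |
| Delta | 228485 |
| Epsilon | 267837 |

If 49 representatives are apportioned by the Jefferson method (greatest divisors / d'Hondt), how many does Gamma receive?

13

Standard divisor 1394464/49 ≈ 28458.449; standard quotas: Alpha 8.634, Beta 10.328, Gamma 12.597, Delta 8.029, Epsilon 9.412.
Rounding down gives 8, 10, 12, 8, 9 = 47 seats, so the divisor must be adjusted.
With modified divisor 27000: modified quotas Alpha 9.101, Beta 10.886, Gamma 13.278, Delta 8.462, Epsilon 9.920.
Rounding down: Alpha 9, Beta 10, Gamma 13, Delta 8, Epsilon 9 (total 49).
Gamma receives 13.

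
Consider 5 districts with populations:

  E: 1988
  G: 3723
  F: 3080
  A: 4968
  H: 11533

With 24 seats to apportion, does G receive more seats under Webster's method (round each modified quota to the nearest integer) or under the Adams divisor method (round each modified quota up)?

Adams

Webster: E 2, G 3, F 3, A 5, H 11.
Adams: E 2, G 4, F 3, A 5, H 10.
G gets 3 under Webster and 4 under Adams.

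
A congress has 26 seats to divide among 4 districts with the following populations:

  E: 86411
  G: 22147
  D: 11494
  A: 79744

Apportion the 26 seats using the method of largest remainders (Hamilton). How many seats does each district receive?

Standard divisor: 199796 ÷ 26 ≈ 7684.462.
Standard quotas: E 11.2449, G 2.8820, D 1.4957, A 10.3773.
Lower quotas: E 11, G 2, D 1, A 10 (sum 24, leaving 2 seats).
Remainders in descending order: G 0.8820, D 0.4957, A 0.3773, E 0.2449.
Largest remainders: G, D receive the extra seats.

E 11, G 3, D 2, A 10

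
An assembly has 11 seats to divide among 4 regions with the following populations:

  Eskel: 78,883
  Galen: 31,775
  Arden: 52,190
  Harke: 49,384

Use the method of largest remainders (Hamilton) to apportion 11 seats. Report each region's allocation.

Eskel: 4, Galen: 2, Arden: 3, Harke: 2

The standard divisor is 212232/11 ≈ 19293.818.
Standard quotas: Eskel 4.0885, Galen 1.6469, Arden 2.7050, Harke 2.5596.
Lower quotas: Eskel 4, Galen 1, Arden 2, Harke 2 (sum 9, leaving 2 seats).
Remainders in descending order: Arden 0.7050, Galen 0.6469, Harke 0.5596, Eskel 0.0885.
Largest remainders: Arden, Galen receive the extra seats.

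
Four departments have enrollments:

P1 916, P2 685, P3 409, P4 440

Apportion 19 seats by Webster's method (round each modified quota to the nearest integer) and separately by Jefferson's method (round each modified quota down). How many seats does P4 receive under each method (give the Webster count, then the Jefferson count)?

Webster: P1 7, P2 5, P3 3, P4 4.
Jefferson: P1 8, P2 5, P3 3, P4 3.
P4 gets 4 under Webster and 3 under Jefferson.

4 and 3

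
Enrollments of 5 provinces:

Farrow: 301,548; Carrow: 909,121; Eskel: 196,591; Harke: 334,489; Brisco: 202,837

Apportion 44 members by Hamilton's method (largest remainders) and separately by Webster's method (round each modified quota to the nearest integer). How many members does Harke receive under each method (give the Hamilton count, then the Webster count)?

7 and 8

Hamilton: Farrow 7, Carrow 21, Eskel 4, Harke 7, Brisco 5.
Webster: Farrow 7, Carrow 20, Eskel 4, Harke 8, Brisco 5.
Harke gets 7 under Hamilton and 8 under Webster.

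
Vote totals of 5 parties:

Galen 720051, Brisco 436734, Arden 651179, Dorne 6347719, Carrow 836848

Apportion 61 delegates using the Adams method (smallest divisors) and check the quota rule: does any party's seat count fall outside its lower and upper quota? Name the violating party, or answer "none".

Standard quotas: Galen 4.884, Brisco 2.963, Arden 4.417, Dorne 43.059, Carrow 5.677.
Adams allocation: Galen 5, Brisco 3, Arden 5, Dorne 42, Carrow 6.
Dorne has quota 43.059 (lower 43, upper 44) but receives 42 — outside the quota interval.

Dorne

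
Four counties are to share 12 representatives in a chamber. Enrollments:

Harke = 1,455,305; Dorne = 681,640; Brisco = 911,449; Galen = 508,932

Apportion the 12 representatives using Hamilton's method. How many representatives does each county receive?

Harke 5, Dorne 2, Brisco 3, Galen 2

Standard divisor: 3557326 ÷ 12 ≈ 296443.833.
Standard quotas: Harke 4.9092, Dorne 2.2994, Brisco 3.0746, Galen 1.7168.
Lower quotas: Harke 4, Dorne 2, Brisco 3, Galen 1 (sum 10, leaving 2 seats).
Remainders in descending order: Harke 0.9092, Galen 0.7168, Dorne 0.2994, Brisco 0.0746.
The surplus seats go to Harke, Galen.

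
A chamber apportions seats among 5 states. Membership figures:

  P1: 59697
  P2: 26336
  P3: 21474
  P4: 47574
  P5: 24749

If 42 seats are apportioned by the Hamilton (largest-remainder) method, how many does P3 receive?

5

Total 179830; standard divisor 179830/42 ≈ 4281.667.
Standard quotas: P1 13.9425, P2 6.1509, P3 5.0153, P4 11.1111, P5 5.7802.
Lower quotas: P1 13, P2 6, P3 5, P4 11, P5 5 (sum 40, leaving 2 seats).
Remainders in descending order: P1 0.9425, P5 0.7802, P2 0.1509, P4 0.1111, P3 0.0153.
Largest remainders: P1, P5 receive the extra seats.
P3 receives 5.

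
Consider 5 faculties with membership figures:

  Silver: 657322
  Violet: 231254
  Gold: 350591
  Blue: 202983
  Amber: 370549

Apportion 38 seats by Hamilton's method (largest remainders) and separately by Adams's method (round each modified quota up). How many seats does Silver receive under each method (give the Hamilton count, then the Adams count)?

14 and 13

Hamilton: Silver 14, Violet 5, Gold 7, Blue 4, Amber 8.
Adams: Silver 13, Violet 5, Gold 7, Blue 5, Amber 8.
Silver gets 14 under Hamilton and 13 under Adams.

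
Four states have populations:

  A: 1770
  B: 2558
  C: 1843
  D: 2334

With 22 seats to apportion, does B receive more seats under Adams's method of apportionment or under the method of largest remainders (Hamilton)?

Adams: A 5, B 6, C 5, D 6.
Hamilton: A 4, B 7, C 5, D 6.
B gets 6 under Adams and 7 under Hamilton.

Hamilton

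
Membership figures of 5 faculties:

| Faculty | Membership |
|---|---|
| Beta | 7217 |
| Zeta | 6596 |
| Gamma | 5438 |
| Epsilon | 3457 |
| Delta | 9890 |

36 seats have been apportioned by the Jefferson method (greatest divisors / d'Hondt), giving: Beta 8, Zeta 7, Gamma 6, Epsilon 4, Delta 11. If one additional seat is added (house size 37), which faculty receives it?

Zeta

Priority for the next seat is population ÷ (current seats + 1).
Priorities: Beta 801.889, Zeta 824.500, Gamma 776.857, Epsilon 691.400, Delta 824.167.
Highest priority: Zeta.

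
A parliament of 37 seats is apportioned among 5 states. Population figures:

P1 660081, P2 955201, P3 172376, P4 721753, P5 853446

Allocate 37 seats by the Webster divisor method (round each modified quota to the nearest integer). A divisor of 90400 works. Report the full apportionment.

P1 7, P2 11, P3 2, P4 8, P5 9

With modified divisor 90400: modified quotas P1 7.302, P2 10.566, P3 1.907, P4 7.984, P5 9.441.
Rounding to the nearest integer: P1 7, P2 11, P3 2, P4 8, P5 9 (total 37).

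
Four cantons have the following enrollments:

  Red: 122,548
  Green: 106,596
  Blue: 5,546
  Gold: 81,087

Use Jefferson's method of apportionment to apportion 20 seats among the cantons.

Standard divisor 315777/20 ≈ 15788.85; standard quotas: Red 7.762, Green 6.751, Blue 0.351, Gold 5.136.
Rounding down gives 7, 6, 0, 5 = 18 seats, so the divisor must be adjusted.
With modified divisor 14400: modified quotas Red 8.510, Green 7.402, Blue 0.385, Gold 5.631.
Rounding down: Red 8, Green 7, Blue 0, Gold 5 (total 20).

Red: 8, Green: 7, Blue: 0, Gold: 5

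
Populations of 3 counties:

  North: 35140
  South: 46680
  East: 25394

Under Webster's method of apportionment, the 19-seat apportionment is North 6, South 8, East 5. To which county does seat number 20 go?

South

Priority for the next seat is population ÷ (current seats + 0.5).
Priorities: North 5406.154, South 5491.765, East 4617.091.
Highest priority: South.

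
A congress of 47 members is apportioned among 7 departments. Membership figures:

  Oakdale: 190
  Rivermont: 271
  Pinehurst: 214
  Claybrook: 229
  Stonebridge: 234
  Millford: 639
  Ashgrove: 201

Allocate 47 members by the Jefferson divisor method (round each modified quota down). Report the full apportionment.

Standard divisor 1978/47 ≈ 42.085; standard quotas: Oakdale 4.515, Rivermont 6.439, Pinehurst 5.085, Claybrook 5.441, Stonebridge 5.560, Millford 15.184, Ashgrove 4.776.
Rounding down gives 4, 6, 5, 5, 5, 15, 4 = 44 seats, so the divisor must be adjusted.
With modified divisor 38.86: modified quotas Oakdale 4.889, Rivermont 6.974, Pinehurst 5.507, Claybrook 5.893, Stonebridge 6.022, Millford 16.444, Ashgrove 5.172.
Rounding down: Oakdale 4, Rivermont 6, Pinehurst 5, Claybrook 5, Stonebridge 6, Millford 16, Ashgrove 5 (total 47).

Oakdale: 4, Rivermont: 6, Pinehurst: 5, Claybrook: 5, Stonebridge: 6, Millford: 16, Ashgrove: 5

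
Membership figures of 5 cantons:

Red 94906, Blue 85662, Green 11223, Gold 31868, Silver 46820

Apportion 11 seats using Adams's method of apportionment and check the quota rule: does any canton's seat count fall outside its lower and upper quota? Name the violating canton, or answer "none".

none

Standard quotas: Red 3.860, Blue 3.484, Green 0.456, Gold 1.296, Silver 1.904.
Adams allocation: Red 3, Blue 3, Green 1, Gold 2, Silver 2.
Every allocation lies between the lower and upper quota.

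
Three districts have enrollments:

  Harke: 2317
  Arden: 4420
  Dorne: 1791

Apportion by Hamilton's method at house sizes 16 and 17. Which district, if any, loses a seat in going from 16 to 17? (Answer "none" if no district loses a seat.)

Dorne

At 16 seats: Harke 4, Arden 8, Dorne 4.
At 17 seats: Harke 5, Arden 9, Dorne 3.
Dorne drops from 4 to 3.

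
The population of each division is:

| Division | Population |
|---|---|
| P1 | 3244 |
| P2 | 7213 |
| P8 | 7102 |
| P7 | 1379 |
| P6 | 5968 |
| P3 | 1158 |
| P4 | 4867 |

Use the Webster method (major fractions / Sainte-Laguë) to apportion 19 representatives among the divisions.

P1: 2; P2: 4; P8: 4; P7: 1; P6: 4; P3: 1; P4: 3

Standard divisor 30931/19 ≈ 1627.947; standard quotas: P1 1.993, P2 4.431, P8 4.363, P7 0.847, P6 3.666, P3 0.711, P4 2.990.
Rounding to the nearest integer gives P1 2, P2 4, P8 4, P7 1, P6 4, P3 1, P4 3 — total 19, matching the house size, so no adjustment is needed.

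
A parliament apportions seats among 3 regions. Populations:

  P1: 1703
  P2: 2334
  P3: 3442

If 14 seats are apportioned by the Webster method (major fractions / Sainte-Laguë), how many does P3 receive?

Standard divisor 7479/14 ≈ 534.214; standard quotas: P1 3.188, P2 4.369, P3 6.443.
Rounding to the nearest integer gives 3, 4, 6 = 13 seats, so the divisor must be adjusted.
With modified divisor 524: modified quotas P1 3.250, P2 4.454, P3 6.569.
Rounding to the nearest integer: P1 3, P2 4, P3 7 (total 14).
P3 receives 7.

7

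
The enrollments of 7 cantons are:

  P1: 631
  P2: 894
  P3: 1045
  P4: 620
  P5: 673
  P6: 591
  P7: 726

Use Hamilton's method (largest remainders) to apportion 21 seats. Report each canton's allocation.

P1 3, P2 4, P3 4, P4 2, P5 3, P6 2, P7 3

The standard divisor is 5180/21 ≈ 246.667.
Standard quotas: P1 2.558, P2 3.624, P3 4.236, P4 2.514, P5 2.728, P6 2.396, P7 2.943.
Lower quotas: P1 2, P2 3, P3 4, P4 2, P5 2, P6 2, P7 2 (sum 17, leaving 4 seats).
Remainders in descending order: P7 0.943, P5 0.728, P2 0.624, P1 0.558, P4 0.514, P6 0.396, P3 0.236.
The surplus seats go to P7, P5, P2, P1.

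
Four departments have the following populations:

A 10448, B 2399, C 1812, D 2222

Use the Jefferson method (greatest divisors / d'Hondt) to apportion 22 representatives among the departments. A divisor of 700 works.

With modified divisor 700: modified quotas A 14.926, B 3.427, C 2.589, D 3.174.
Rounding down: A 14, B 3, C 2, D 3 (total 22).

A 14, B 3, C 2, D 3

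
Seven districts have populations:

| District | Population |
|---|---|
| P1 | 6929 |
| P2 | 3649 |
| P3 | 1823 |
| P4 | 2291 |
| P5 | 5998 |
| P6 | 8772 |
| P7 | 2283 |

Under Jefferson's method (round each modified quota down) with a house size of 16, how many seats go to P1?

Standard divisor 31745/16 ≈ 1984.062; standard quotas: P1 3.492, P2 1.839, P3 0.919, P4 1.155, P5 3.023, P6 4.421, P7 1.151.
Rounding down gives 3, 1, 0, 1, 3, 4, 1 = 13 seats, so the divisor must be adjusted.
With modified divisor 1743: modified quotas P1 3.975, P2 2.094, P3 1.046, P4 1.314, P5 3.441, P6 5.033, P7 1.310.
Rounding down: P1 3, P2 2, P3 1, P4 1, P5 3, P6 5, P7 1 (total 16).
P1 receives 3.

3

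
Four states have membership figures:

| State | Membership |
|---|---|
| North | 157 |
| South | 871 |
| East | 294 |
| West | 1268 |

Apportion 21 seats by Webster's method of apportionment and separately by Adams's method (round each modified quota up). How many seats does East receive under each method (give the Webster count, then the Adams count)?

Webster: North 1, South 7, East 2, West 11.
Adams: North 2, South 7, East 3, West 9.
East gets 2 under Webster and 3 under Adams.

2 and 3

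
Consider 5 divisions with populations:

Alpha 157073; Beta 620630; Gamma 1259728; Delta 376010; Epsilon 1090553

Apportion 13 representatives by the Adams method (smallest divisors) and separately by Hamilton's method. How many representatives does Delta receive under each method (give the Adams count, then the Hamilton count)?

Adams: Alpha 1, Beta 2, Gamma 4, Delta 2, Epsilon 4.
Hamilton: Alpha 1, Beta 2, Gamma 5, Delta 1, Epsilon 4.
Delta gets 2 under Adams and 1 under Hamilton.

2 and 1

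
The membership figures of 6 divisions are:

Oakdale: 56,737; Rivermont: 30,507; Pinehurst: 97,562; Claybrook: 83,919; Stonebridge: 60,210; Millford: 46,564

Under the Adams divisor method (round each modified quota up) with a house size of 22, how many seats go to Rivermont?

Standard divisor 375499/22 ≈ 17068.136; standard quotas: Oakdale 3.324, Rivermont 1.787, Pinehurst 5.716, Claybrook 4.917, Stonebridge 3.528, Millford 2.728.
Rounding up gives 4, 2, 6, 5, 4, 3 = 24 seats, so the divisor must be adjusted.
With modified divisor 19800: modified quotas Oakdale 2.866, Rivermont 1.541, Pinehurst 4.927, Claybrook 4.238, Stonebridge 3.041, Millford 2.352.
Rounding up: Oakdale 3, Rivermont 2, Pinehurst 5, Claybrook 5, Stonebridge 4, Millford 3 (total 22).
Rivermont receives 2.

2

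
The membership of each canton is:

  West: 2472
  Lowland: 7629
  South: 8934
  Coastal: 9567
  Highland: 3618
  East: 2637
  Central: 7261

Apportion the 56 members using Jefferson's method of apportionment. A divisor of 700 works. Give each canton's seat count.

West: 3, Lowland: 10, South: 12, Coastal: 13, Highland: 5, East: 3, Central: 10

With modified divisor 700: modified quotas West 3.531, Lowland 10.899, South 12.763, Coastal 13.667, Highland 5.169, East 3.767, Central 10.373.
Rounding down: West 3, Lowland 10, South 12, Coastal 13, Highland 5, East 3, Central 10 (total 56).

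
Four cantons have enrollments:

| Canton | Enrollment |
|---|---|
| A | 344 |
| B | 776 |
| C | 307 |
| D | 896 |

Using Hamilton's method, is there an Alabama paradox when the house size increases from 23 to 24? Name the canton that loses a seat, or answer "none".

none

At 23 seats: A 3, B 8, C 3, D 9.
At 24 seats: A 4, B 8, C 3, D 9.
No canton's allocation decreased.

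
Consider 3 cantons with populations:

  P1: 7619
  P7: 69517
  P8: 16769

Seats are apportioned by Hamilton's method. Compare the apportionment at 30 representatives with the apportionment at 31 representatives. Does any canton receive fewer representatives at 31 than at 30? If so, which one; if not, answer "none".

P1

At 30 seats: P1 3, P7 22, P8 5.
At 31 seats: P1 2, P7 23, P8 6.
P1 drops from 3 to 2.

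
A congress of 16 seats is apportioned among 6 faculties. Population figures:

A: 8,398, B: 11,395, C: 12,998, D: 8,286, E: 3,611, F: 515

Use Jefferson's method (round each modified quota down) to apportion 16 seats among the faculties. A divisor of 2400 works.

With modified divisor 2400: modified quotas A 3.499, B 4.748, C 5.416, D 3.453, E 1.505, F 0.215.
Rounding down: A 3, B 4, C 5, D 3, E 1, F 0 (total 16).

A: 3, B: 4, C: 5, D: 3, E: 1, F: 0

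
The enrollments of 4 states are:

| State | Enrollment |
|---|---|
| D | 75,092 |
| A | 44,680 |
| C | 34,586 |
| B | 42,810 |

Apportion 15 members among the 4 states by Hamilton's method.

D: 6, A: 3, C: 3, B: 3

Total 197168; standard divisor 197168/15 ≈ 13144.533.
Standard quotas: D 5.7128, A 3.3991, C 2.6312, B 3.2569.
Lower quotas: D 5, A 3, C 2, B 3 (sum 13, leaving 2 seats).
Remainders in descending order: D 0.7128, C 0.6312, A 0.3991, B 0.2569.
Largest remainders: D, C receive the extra seats.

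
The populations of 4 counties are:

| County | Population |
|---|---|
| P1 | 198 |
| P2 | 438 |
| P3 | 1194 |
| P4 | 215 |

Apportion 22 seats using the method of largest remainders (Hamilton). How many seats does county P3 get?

13

Total 2045; standard divisor 2045/22 ≈ 92.955.
Standard quotas: P1 2.130, P2 4.712, P3 12.845, P4 2.313.
Lower quotas: P1 2, P2 4, P3 12, P4 2 (sum 20, leaving 2 seats).
Remainders in descending order: P3 0.845, P2 0.712, P4 0.313, P1 0.130.
Largest remainders: P3, P2 receive the extra seats.
P3 receives 13.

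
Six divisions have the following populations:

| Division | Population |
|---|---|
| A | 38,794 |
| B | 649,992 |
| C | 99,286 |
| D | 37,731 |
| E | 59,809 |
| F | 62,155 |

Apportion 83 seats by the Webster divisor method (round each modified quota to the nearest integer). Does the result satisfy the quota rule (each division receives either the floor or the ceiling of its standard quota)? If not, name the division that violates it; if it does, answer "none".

Standard quotas: A 3.397, B 56.923, C 8.695, D 3.304, E 5.238, F 5.443.
Webster allocation: A 3, B 58, C 9, D 3, E 5, F 5.
B has quota 56.923 (lower 56, upper 57) but receives 58 — outside the quota interval.

B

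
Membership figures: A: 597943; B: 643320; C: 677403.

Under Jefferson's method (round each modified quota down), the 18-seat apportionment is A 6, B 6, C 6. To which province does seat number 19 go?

C

Priority for the next seat is population ÷ (current seats + 1).
Priorities: A 85420.429, B 91902.857, C 96771.857.
Highest priority: C.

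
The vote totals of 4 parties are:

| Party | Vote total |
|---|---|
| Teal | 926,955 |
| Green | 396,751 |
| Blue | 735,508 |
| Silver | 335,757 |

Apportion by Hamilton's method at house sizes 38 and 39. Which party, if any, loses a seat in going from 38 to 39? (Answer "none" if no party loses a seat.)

At 38 seats: Teal 15, Green 6, Blue 12, Silver 5.
At 39 seats: Teal 15, Green 6, Blue 12, Silver 6.
No party's allocation decreased.

none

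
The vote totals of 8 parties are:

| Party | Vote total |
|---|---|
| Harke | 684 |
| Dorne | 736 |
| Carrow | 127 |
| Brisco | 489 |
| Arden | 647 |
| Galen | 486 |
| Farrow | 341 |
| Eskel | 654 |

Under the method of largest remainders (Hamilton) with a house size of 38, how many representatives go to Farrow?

3

Standard divisor: 4164 ÷ 38 ≈ 109.579.
Standard quotas: Harke 6.242, Dorne 6.717, Carrow 1.159, Brisco 4.463, Arden 5.904, Galen 4.435, Farrow 3.112, Eskel 5.968.
Lower quotas: Harke 6, Dorne 6, Carrow 1, Brisco 4, Arden 5, Galen 4, Farrow 3, Eskel 5 (sum 34, leaving 4 seats).
Remainders in descending order: Eskel 0.968, Arden 0.904, Dorne 0.717, Brisco 0.463, Galen 0.435, Harke 0.242, Carrow 0.159, Farrow 0.112.
Largest remainders: Eskel, Arden, Dorne, Brisco receive the extra seats.
Farrow receives 3.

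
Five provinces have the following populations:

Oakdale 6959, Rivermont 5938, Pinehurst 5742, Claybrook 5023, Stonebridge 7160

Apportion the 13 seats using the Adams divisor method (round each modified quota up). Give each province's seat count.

Oakdale 3; Rivermont 3; Pinehurst 2; Claybrook 2; Stonebridge 3

Standard divisor 30822/13 ≈ 2370.923; standard quotas: Oakdale 2.935, Rivermont 2.505, Pinehurst 2.422, Claybrook 2.119, Stonebridge 3.020.
Rounding up gives 3, 3, 3, 3, 4 = 16 seats, so the divisor must be adjusted.
With modified divisor 2900: modified quotas Oakdale 2.400, Rivermont 2.048, Pinehurst 1.980, Claybrook 1.732, Stonebridge 2.469.
Rounding up: Oakdale 3, Rivermont 3, Pinehurst 2, Claybrook 2, Stonebridge 3 (total 13).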